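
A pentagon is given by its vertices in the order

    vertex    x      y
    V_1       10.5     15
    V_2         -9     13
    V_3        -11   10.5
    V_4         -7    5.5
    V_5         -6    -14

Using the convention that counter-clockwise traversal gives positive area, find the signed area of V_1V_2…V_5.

Apply the shoelace (surveyor's) formula: 2A = Σ (x_i·y_{i+1} − x_{i+1}·y_i), indices taken mod 5.
Σ = (271.5) + (48.5) + (13) + (131) + (57) = 521
Signed area = Σ/2 = 260.5 (positive ⇒ counter-clockwise traversal).

260.5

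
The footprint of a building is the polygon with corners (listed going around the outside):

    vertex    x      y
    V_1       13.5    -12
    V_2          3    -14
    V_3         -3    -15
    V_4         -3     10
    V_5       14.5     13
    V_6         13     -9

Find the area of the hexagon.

416.5

Apply the shoelace formula: 2A = Σ (x_i·y_{i+1} − x_{i+1}·y_i), indices taken mod 6.
Σ = (-153) + (-87) + (-75) + (-184) + (-299.5) + (-34.5) = -833
Area = |Σ|/2 = 416.5.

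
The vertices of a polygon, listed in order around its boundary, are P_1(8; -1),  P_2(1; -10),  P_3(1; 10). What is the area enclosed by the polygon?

Apply the surveyor's formula: 2A = Σ (x_i·y_{i+1} − x_{i+1}·y_i), indices taken mod 3.
Σ = (-79) + (20) + (-81) = -140
Area = |Σ|/2 = 70.

70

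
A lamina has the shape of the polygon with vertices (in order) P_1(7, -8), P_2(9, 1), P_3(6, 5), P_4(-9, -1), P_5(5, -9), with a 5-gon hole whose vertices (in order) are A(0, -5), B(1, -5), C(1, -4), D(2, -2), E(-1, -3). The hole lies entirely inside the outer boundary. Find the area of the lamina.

Outer boundary:
Σ = (79) + (39) + (39) + (86) + (23) = 266
Area = |Σ|/2 = 133.
Hole:
Apply the shoelace formula: 2A = Σ (x_i·y_{i+1} − x_{i+1}·y_i), indices taken mod 5.
Σ = (5) + (1) + (6) + (-8) + (5) = 9
Area = |Σ|/2 = 4.5.
Net area = 133 − 4.5 = 128.5.

128.5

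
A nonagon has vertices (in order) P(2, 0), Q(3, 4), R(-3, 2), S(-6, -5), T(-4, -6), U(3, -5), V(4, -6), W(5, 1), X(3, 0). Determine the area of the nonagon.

70

P→Q: (2)(4) − (3)(0) = 8
Q→R: (3)(2) − (-3)(4) = 18
R→S: (-3)(-5) − (-6)(2) = 27
S→T: (-6)(-6) − (-4)(-5) = 16
T→U: (-4)(-5) − (3)(-6) = 38
U→V: (3)(-6) − (4)(-5) = 2
V→W: (4)(1) − (5)(-6) = 34
W→X: (5)(0) − (3)(1) = -3
X→P: (3)(0) − (2)(0) = 0
Σ = 140
Area = |Σ|/2 = 70.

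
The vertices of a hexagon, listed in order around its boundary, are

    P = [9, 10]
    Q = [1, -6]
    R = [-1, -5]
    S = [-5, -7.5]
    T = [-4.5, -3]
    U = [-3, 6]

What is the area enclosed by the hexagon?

Apply the shoelace (surveyor's) formula: 2A = Σ (x_i·y_{i+1} − x_{i+1}·y_i), indices taken mod 6.
Cross-terms: -64, -11, -17.5, -18.75, -36, -84  ⇒  Σ = -231.25
Area = |Σ|/2 = 115.625.

115.625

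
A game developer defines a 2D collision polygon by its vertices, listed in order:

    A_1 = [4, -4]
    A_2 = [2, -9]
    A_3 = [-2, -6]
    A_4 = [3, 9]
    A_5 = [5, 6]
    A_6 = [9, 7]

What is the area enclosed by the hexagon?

Cross-terms: -28, -30, 0, -27, -19, -64  ⇒  Σ = -168
Area = |Σ|/2 = 84.

84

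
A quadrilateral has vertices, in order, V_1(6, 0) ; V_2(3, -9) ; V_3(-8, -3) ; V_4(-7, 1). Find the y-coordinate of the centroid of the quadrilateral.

Apply Gauss's area formula. First the cross-terms c_i = x_i·y_{i+1} − x_{i+1}·y_i:
  -54, -81, -29, -6  ⇒  2A = -170, A = -85.
Then Σ (y_i + y_{i+1})·c_i = 1510, so ȳ = 1510 / (6·(-85)) = -151/51.

-151/51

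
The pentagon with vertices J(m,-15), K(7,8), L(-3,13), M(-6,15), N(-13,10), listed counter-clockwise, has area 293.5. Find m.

-2

The doubled signed area Σ (x_i y_{i+1} − x_{i+1} y_i) is linear in m.
With m=0 it equals 583; the coefficient of m is -2 (from the two edges through J).
So -2·m + 583 = 2·293.5 = 587 ⇒ m = -2.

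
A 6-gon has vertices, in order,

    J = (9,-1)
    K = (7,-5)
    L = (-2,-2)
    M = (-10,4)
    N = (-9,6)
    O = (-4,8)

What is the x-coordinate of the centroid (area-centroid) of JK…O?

-58/115

Apply the surveyor's formula. First the cross-terms c_i = x_i·y_{i+1} − x_{i+1}·y_i:
  -38, -24, -28, -24, -48, -68  ⇒  2A = -230, A = -115.
Then Σ (x_i + x_{i+1})·c_i = 348, so x̄ = 348 / (6·(-115)) = -58/115.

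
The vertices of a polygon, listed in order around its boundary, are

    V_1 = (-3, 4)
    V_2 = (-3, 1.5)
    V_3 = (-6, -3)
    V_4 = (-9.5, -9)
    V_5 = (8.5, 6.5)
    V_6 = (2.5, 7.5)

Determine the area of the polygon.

72.875

V_1→V_2: (-3)(1.5) − (-3)(4) = 7.5
V_2→V_3: (-3)(-3) − (-6)(1.5) = 18
V_3→V_4: (-6)(-9) − (-9.5)(-3) = 25.5
V_4→V_5: (-9.5)(6.5) − (8.5)(-9) = 14.75
V_5→V_6: (8.5)(7.5) − (2.5)(6.5) = 47.5
V_6→V_1: (2.5)(4) − (-3)(7.5) = 32.5
Σ = 145.75
Area = |Σ|/2 = 72.875.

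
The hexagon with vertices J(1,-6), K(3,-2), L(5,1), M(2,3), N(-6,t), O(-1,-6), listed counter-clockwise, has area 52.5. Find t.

The doubled signed area Σ (x_i y_{i+1} − x_{i+1} y_i) is linear in t.
With t=0 it equals 108; the coefficient of t is 3 (from the two edges through N).
So 3·t + 108 = 2·52.5 = 105 ⇒ t = -1.

-1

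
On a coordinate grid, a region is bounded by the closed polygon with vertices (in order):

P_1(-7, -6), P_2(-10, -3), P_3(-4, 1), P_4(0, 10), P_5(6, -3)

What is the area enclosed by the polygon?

Apply the shoelace formula: 2A = Σ (x_i·y_{i+1} − x_{i+1}·y_i), indices taken mod 5.
P_1→P_2: (-7)(-3) − (-10)(-6) = -39
P_2→P_3: (-10)(1) − (-4)(-3) = -22
P_3→P_4: (-4)(10) − (0)(1) = -40
P_4→P_5: (0)(-3) − (6)(10) = -60
P_5→P_1: (6)(-6) − (-7)(-3) = -57
Σ = -218
Area = |Σ|/2 = 109.

109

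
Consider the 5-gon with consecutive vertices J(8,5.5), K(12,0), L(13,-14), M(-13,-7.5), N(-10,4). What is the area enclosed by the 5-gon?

363.75

Apply Gauss's area formula: 2A = Σ (x_i·y_{i+1} − x_{i+1}·y_i), indices taken mod 5.
Σ = (-66) + (-168) + (-279.5) + (-127) + (-87) = -727.5
Area = |Σ|/2 = 363.75.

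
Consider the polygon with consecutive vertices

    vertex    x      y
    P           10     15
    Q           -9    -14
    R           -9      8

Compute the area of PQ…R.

Apply Gauss's area formula: 2A = Σ (x_i·y_{i+1} − x_{i+1}·y_i), indices taken mod 3.
Σ = (-5) + (-198) + (-215) = -418
Area = |Σ|/2 = 209.

209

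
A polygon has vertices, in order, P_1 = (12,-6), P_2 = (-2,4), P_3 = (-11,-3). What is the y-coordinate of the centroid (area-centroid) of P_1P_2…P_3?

Apply the surveyor's formula. First the cross-terms c_i = x_i·y_{i+1} − x_{i+1}·y_i:
  36, 50, 102  ⇒  2A = 188, A = 94.
Then Σ (y_i + y_{i+1})·c_i = -940, so ȳ = -940 / (6·94) = -5/3.

-5/3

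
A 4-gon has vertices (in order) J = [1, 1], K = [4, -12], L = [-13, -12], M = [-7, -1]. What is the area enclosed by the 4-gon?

Σ = (-16) + (-204) + (-71) + (-6) = -297
Area = |Σ|/2 = 148.5.

148.5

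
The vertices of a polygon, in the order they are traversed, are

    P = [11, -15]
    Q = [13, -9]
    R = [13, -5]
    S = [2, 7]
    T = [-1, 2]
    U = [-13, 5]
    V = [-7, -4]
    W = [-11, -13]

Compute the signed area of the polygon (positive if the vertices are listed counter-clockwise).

361.5

P→Q: (11)(-9) − (13)(-15) = 96
Q→R: (13)(-5) − (13)(-9) = 52
R→S: (13)(7) − (2)(-5) = 101
S→T: (2)(2) − (-1)(7) = 11
T→U: (-1)(5) − (-13)(2) = 21
U→V: (-13)(-4) − (-7)(5) = 87
V→W: (-7)(-13) − (-11)(-4) = 47
W→P: (-11)(-15) − (11)(-13) = 308
Σ = 723
Signed area = Σ/2 = 361.5 (positive ⇒ counter-clockwise traversal).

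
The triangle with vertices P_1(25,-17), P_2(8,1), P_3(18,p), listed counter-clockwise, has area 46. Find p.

-15

The doubled signed area Σ (x_i y_{i+1} − x_{i+1} y_i) is linear in p.
With p=0 it equals -163; the coefficient of p is -17 (from the two edges through P_3).
So -17·p + -163 = 2·46 = 92 ⇒ p = -15.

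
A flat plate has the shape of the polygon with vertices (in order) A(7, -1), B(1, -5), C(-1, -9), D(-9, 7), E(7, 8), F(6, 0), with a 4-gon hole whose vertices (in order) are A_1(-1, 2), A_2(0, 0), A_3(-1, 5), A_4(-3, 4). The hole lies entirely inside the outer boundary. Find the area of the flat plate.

Outer boundary:
Apply the surveyor's formula: 2A = Σ (x_i·y_{i+1} − x_{i+1}·y_i), indices taken mod 6.
Σ = (-34) + (-14) + (-88) + (-121) + (-48) + (-6) = -311
Area = |Σ|/2 = 155.5.
Hole:
Apply Gauss's area formula: 2A = Σ (x_i·y_{i+1} − x_{i+1}·y_i), indices taken mod 4.
Σ = (0) + (0) + (11) + (-2) = 9
Area = |Σ|/2 = 4.5.
Net area = 155.5 − 4.5 = 151.

151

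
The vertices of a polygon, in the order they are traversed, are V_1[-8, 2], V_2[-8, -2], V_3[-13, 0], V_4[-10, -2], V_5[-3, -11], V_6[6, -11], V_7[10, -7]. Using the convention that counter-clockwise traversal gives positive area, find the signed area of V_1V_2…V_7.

V_1→V_2: (-8)(-2) − (-8)(2) = 32
V_2→V_3: (-8)(0) − (-13)(-2) = -26
V_3→V_4: (-13)(-2) − (-10)(0) = 26
V_4→V_5: (-10)(-11) − (-3)(-2) = 104
V_5→V_6: (-3)(-11) − (6)(-11) = 99
V_6→V_7: (6)(-7) − (10)(-11) = 68
V_7→V_1: (10)(2) − (-8)(-7) = -36
Σ = 267
Signed area = Σ/2 = 133.5 (positive ⇒ counter-clockwise traversal).

133.5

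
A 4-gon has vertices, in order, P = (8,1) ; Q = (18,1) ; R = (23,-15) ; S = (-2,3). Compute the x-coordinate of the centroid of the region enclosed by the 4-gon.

387/29

Apply the shoelace formula. First the cross-terms c_i = x_i·y_{i+1} − x_{i+1}·y_i:
  -10, -293, 39, -26  ⇒  2A = -290, A = -145.
Then Σ (x_i + x_{i+1})·c_i = -11610, so x̄ = -11610 / (6·(-145)) = 387/29.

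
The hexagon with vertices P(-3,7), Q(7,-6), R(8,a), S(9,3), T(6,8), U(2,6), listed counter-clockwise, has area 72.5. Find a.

Write out the shoelace sum; only the two edges meeting at R involve a:
2·Area = [(7·a − 8·(-6)) + (8·3 − 9·a)] + 75
       = -2·a + 147 = 145
⇒ a = 1.

1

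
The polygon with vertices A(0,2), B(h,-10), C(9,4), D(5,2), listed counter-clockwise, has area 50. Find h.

1

The doubled signed area Σ (x_i y_{i+1} − x_{i+1} y_i) is linear in h.
With h=0 it equals 98; the coefficient of h is 2 (from the two edges through B).
So 2·h + 98 = 2·50 = 100 ⇒ h = 1.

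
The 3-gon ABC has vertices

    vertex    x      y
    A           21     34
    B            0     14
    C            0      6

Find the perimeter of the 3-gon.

|AB| = √((-21)² + (-20)²) = √841 = 29
|BC| = √((0)² + (-8)²) = √64 = 8
|CA| = √((21)² + (28)²) = √1225 = 35
Perimeter = 29 + 8 + 35 = 72.

72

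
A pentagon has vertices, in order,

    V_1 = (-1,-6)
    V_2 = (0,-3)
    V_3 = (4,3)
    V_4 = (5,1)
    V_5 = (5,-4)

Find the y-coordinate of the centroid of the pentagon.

-344/165

Apply Gauss's area formula. First the cross-terms c_i = x_i·y_{i+1} − x_{i+1}·y_i:
  3, 12, -11, -25, -34  ⇒  2A = -55, A = -27.5.
Then Σ (y_i + y_{i+1})·c_i = 344, so ȳ = 344 / (6·(-27.5)) = -344/165.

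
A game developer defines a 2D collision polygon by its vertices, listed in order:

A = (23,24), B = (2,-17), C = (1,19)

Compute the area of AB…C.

Cross-terms: -439, 55, -413  ⇒  Σ = -797
Area = |Σ|/2 = 398.5.

398.5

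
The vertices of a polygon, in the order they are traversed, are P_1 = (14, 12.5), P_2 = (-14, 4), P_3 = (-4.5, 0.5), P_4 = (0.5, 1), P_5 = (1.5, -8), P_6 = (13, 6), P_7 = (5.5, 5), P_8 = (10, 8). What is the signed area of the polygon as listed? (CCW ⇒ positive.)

191.875

Apply Gauss's area formula: 2A = Σ (x_i·y_{i+1} − x_{i+1}·y_i), indices taken mod 8.
Σ = (231) + (11) + (-4.75) + (-5.5) + (113) + (32) + (-6) + (13) = 383.75
Signed area = Σ/2 = 191.875 (positive ⇒ counter-clockwise traversal).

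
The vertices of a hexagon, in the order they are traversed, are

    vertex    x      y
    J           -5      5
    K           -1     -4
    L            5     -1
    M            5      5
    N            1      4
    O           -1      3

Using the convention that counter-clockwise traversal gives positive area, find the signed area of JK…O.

54

Apply the surveyor's formula: 2A = Σ (x_i·y_{i+1} − x_{i+1}·y_i), indices taken mod 6.
Σ = (25) + (21) + (30) + (15) + (7) + (10) = 108
Signed area = Σ/2 = 54 (positive ⇒ counter-clockwise traversal).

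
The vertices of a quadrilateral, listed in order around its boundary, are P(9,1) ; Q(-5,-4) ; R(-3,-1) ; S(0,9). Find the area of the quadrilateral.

Apply the shoelace (surveyor's) formula: 2A = Σ (x_i·y_{i+1} − x_{i+1}·y_i), indices taken mod 4.
Σ = (-31) + (-7) + (-27) + (-81) = -146
Area = |Σ|/2 = 73.

73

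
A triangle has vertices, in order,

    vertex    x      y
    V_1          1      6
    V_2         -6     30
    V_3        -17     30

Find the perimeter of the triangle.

|V_1V_2| = √((-7)² + (24)²) = √625 = 25
|V_2V_3| = √((-11)² + (0)²) = √121 = 11
|V_3V_1| = √((18)² + (-24)²) = √900 = 30
Perimeter = 25 + 11 + 30 = 66.

66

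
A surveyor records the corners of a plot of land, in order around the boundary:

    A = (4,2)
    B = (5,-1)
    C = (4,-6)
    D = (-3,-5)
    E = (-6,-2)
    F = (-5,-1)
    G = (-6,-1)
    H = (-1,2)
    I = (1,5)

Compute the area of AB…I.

72.5

Apply the shoelace (surveyor's) formula: 2A = Σ (x_i·y_{i+1} − x_{i+1}·y_i), indices taken mod 9.
Σ = (-14) + (-26) + (-38) + (-24) + (-4) + (-1) + (-13) + (-7) + (-18) = -145
Area = |Σ|/2 = 72.5.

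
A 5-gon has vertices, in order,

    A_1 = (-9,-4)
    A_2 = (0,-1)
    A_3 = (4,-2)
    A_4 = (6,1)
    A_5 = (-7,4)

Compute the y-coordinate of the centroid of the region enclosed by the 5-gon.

Apply the surveyor's formula. First the cross-terms c_i = x_i·y_{i+1} − x_{i+1}·y_i:
  9, 4, 16, 31, 64  ⇒  2A = 124, A = 62.
Then Σ (y_i + y_{i+1})·c_i = 82, so ȳ = 82 / (6·62) = 41/186.

41/186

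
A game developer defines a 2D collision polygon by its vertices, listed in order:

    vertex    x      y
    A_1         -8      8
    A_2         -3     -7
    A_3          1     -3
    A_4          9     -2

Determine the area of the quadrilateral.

88.5

Σ = (80) + (16) + (25) + (56) = 177
Area = |Σ|/2 = 88.5.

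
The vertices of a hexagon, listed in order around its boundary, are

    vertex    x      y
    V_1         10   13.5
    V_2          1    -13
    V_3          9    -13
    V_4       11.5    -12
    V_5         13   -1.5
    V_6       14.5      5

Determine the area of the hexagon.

186.625

Apply Gauss's area formula: 2A = Σ (x_i·y_{i+1} − x_{i+1}·y_i), indices taken mod 6.
Cross-terms: -143.5, 104, 41.5, 138.75, 86.75, 145.75  ⇒  Σ = 373.25
Area = |Σ|/2 = 186.625.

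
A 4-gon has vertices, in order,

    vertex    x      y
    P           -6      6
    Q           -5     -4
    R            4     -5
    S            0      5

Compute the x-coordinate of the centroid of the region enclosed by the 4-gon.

-49/29

Apply the surveyor's formula. First the cross-terms c_i = x_i·y_{i+1} − x_{i+1}·y_i:
  54, 41, 20, 30  ⇒  2A = 145, A = 72.5.
Then Σ (x_i + x_{i+1})·c_i = -735, so x̄ = -735 / (6·72.5) = -49/29.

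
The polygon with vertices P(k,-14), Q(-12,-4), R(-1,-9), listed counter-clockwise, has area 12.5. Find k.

15

The doubled signed area Σ (x_i y_{i+1} − x_{i+1} y_i) is linear in k.
With k=0 it equals -50; the coefficient of k is 5 (from the two edges through P).
So 5·k + -50 = 2·12.5 = 25 ⇒ k = 15.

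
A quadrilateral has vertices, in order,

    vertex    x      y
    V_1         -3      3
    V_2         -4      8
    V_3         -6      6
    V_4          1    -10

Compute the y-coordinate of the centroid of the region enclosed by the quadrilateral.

59/39

Apply Gauss's area formula. First the cross-terms c_i = x_i·y_{i+1} − x_{i+1}·y_i:
  -12, 24, 54, -27  ⇒  2A = 39, A = 19.5.
Then Σ (y_i + y_{i+1})·c_i = 177, so ȳ = 177 / (6·19.5) = 59/39.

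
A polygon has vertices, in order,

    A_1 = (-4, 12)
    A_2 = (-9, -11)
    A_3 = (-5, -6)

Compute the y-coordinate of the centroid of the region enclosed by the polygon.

Apply the surveyor's formula. First the cross-terms c_i = x_i·y_{i+1} − x_{i+1}·y_i:
  152, -1, -84  ⇒  2A = 67, A = 33.5.
Then Σ (y_i + y_{i+1})·c_i = -335, so ȳ = -335 / (6·33.5) = -5/3.

-5/3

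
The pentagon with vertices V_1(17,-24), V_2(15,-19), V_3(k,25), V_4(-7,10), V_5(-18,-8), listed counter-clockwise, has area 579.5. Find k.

Write out the shoelace sum; only the two edges meeting at V_3 involve k:
2·Area = [(15·25 − k·(-19)) + (k·10 − (-7)·25)] + 841
       = 29·k + 1391 = 1159
⇒ k = -8.

-8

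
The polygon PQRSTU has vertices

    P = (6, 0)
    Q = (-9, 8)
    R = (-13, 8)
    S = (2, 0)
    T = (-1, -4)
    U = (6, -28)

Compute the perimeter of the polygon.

96

|PQ| = √((-15)² + (8)²) = √289 = 17
|QR| = √((-4)² + (0)²) = √16 = 4
|RS| = √((15)² + (-8)²) = √289 = 17
|ST| = √((-3)² + (-4)²) = √25 = 5
|TU| = √((7)² + (-24)²) = √625 = 25
|UP| = √((0)² + (28)²) = √784 = 28
Perimeter = 17 + 4 + 17 + 5 + 25 + 28 = 96.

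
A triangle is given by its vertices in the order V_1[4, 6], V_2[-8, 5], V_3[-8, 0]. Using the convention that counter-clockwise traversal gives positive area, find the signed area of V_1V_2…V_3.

30

Σ = (68) + (40) + (-48) = 60
Signed area = Σ/2 = 30 (positive ⇒ counter-clockwise traversal).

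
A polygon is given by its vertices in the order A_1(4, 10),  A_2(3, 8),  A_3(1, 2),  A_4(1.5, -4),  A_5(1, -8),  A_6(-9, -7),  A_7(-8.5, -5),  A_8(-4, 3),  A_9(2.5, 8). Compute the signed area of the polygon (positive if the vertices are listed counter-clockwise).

-100.25

Σ = (2) + (-2) + (-7) + (-8) + (-79) + (-14.5) + (-45.5) + (-39.5) + (-7) = -200.5
Signed area = Σ/2 = -100.25 (negative ⇒ clockwise traversal).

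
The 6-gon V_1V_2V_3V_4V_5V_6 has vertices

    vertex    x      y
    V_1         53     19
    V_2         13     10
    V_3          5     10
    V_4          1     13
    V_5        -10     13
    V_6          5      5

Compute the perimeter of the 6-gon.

|V_1V_2| = √((-40)² + (-9)²) = √1681 = 41
|V_2V_3| = √((-8)² + (0)²) = √64 = 8
|V_3V_4| = √((-4)² + (3)²) = √25 = 5
|V_4V_5| = √((-11)² + (0)²) = √121 = 11
|V_5V_6| = √((15)² + (-8)²) = √289 = 17
|V_6V_1| = √((48)² + (14)²) = √2500 = 50
Perimeter = 41 + 8 + 5 + 11 + 17 + 50 = 132.

132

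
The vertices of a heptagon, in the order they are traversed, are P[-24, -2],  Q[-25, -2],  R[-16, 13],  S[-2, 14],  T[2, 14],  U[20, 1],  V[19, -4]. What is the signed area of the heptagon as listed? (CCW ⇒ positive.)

-562

Apply Gauss's area formula: 2A = Σ (x_i·y_{i+1} − x_{i+1}·y_i), indices taken mod 7.
Σ = (-2) + (-357) + (-198) + (-56) + (-278) + (-99) + (-134) = -1124
Signed area = Σ/2 = -562 (negative ⇒ clockwise traversal).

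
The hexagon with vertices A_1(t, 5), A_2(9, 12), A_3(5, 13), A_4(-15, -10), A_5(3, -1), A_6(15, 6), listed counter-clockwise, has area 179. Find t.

8

Write out the shoelace sum; only the two edges meeting at A_1 involve t:
2·Area = [(15·5 − t·6) + (t·12 − 9·5)] + 280
       = 6·t + 310 = 358
⇒ t = 8.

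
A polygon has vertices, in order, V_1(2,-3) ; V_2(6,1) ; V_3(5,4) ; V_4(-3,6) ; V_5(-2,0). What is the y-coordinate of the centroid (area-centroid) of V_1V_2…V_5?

529/297

Apply Gauss's area formula. First the cross-terms c_i = x_i·y_{i+1} − x_{i+1}·y_i:
  20, 19, 42, 12, 6  ⇒  2A = 99, A = 49.5.
Then Σ (y_i + y_{i+1})·c_i = 529, so ȳ = 529 / (6·49.5) = 529/297.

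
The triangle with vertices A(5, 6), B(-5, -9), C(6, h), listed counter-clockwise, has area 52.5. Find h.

The doubled signed area Σ (x_i y_{i+1} − x_{i+1} y_i) is linear in h.
With h=0 it equals 75; the coefficient of h is -10 (from the two edges through C).
So -10·h + 75 = 2·52.5 = 105 ⇒ h = -3.

-3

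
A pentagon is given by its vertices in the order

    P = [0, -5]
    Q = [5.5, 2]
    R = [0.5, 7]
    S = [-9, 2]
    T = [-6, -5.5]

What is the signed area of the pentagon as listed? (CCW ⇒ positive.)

110.25

Σ = (27.5) + (37.5) + (64) + (61.5) + (30) = 220.5
Signed area = Σ/2 = 110.25 (positive ⇒ counter-clockwise traversal).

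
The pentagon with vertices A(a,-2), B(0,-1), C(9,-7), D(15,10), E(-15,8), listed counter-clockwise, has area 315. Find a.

Write out the shoelace sum; only the two edges meeting at A involve a:
2·Area = [((-15)·(-2) − a·8) + (a·(-1) − 0·(-2))] + 474
       = -9·a + 504 = 630
⇒ a = -14.

-14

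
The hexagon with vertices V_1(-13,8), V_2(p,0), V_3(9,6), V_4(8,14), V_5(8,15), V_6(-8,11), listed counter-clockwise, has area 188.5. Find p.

Write out the shoelace sum; only the two edges meeting at V_2 involve p:
2·Area = [((-13)·0 − p·8) + (p·6 − 9·0)] + 373
       = -2·p + 373 = 377
⇒ p = -2.

-2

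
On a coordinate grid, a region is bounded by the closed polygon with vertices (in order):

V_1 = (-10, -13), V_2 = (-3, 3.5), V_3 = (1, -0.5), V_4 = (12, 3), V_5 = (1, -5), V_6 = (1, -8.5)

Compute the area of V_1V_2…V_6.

Apply the shoelace formula: 2A = Σ (x_i·y_{i+1} − x_{i+1}·y_i), indices taken mod 6.
Σ = (-74) + (-2) + (9) + (-63) + (-3.5) + (-98) = -231.5
Area = |Σ|/2 = 115.75.

115.75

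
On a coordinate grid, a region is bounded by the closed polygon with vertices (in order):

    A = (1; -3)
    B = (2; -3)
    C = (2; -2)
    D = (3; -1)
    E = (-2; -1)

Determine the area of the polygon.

Apply Gauss's area formula: 2A = Σ (x_i·y_{i+1} − x_{i+1}·y_i), indices taken mod 5.
Σ = (3) + (2) + (4) + (-5) + (7) = 11
Area = |Σ|/2 = 5.5.

5.5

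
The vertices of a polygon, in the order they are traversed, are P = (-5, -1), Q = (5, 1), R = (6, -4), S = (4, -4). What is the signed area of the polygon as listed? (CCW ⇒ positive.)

-29

Apply the surveyor's formula: 2A = Σ (x_i·y_{i+1} − x_{i+1}·y_i), indices taken mod 4.
P→Q: (-5)(1) − (5)(-1) = 0
Q→R: (5)(-4) − (6)(1) = -26
R→S: (6)(-4) − (4)(-4) = -8
S→P: (4)(-1) − (-5)(-4) = -24
Σ = -58
Signed area = Σ/2 = -29 (negative ⇒ clockwise traversal).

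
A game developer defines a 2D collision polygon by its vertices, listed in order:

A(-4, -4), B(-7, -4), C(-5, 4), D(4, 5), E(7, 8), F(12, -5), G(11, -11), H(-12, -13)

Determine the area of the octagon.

Apply the shoelace (surveyor's) formula: 2A = Σ (x_i·y_{i+1} − x_{i+1}·y_i), indices taken mod 8.
Σ = (-12) + (-48) + (-41) + (-3) + (-131) + (-77) + (-275) + (-4) = -591
Area = |Σ|/2 = 295.5.

295.5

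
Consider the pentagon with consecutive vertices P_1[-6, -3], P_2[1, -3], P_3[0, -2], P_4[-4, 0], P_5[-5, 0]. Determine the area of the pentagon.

Apply Gauss's area formula: 2A = Σ (x_i·y_{i+1} − x_{i+1}·y_i), indices taken mod 5.
Σ = (21) + (-2) + (-8) + (0) + (15) = 26
Area = |Σ|/2 = 13.

13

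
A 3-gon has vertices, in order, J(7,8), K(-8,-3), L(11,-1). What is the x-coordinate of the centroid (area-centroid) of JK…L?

10/3

Apply Gauss's area formula. First the cross-terms c_i = x_i·y_{i+1} − x_{i+1}·y_i:
  43, 41, 95  ⇒  2A = 179, A = 89.5.
Then Σ (x_i + x_{i+1})·c_i = 1790, so x̄ = 1790 / (6·89.5) = 10/3.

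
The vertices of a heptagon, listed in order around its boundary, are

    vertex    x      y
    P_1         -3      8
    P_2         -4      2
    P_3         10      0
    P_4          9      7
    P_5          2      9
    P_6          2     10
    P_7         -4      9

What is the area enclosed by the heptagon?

99

Apply Gauss's area formula: 2A = Σ (x_i·y_{i+1} − x_{i+1}·y_i), indices taken mod 7.
Σ = (26) + (-20) + (70) + (67) + (2) + (58) + (-5) = 198
Area = |Σ|/2 = 99.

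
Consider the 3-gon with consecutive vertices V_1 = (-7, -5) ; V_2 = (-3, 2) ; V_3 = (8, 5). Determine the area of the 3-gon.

32.5

Apply the shoelace formula: 2A = Σ (x_i·y_{i+1} − x_{i+1}·y_i), indices taken mod 3.
Σ = (-29) + (-31) + (-5) = -65
Area = |Σ|/2 = 32.5.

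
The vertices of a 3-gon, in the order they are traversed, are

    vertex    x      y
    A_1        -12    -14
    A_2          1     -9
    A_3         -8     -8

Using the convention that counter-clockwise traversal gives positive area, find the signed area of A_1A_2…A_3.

29

Cross-terms: 122, -80, 16  ⇒  Σ = 58
Signed area = Σ/2 = 29 (positive ⇒ counter-clockwise traversal).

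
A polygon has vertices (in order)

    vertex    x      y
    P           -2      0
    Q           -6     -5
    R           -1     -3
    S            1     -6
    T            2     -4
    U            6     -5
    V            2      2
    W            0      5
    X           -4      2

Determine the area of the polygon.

55

Apply the surveyor's formula: 2A = Σ (x_i·y_{i+1} − x_{i+1}·y_i), indices taken mod 9.
Σ = (10) + (13) + (9) + (8) + (14) + (22) + (10) + (20) + (4) = 110
Area = |Σ|/2 = 55.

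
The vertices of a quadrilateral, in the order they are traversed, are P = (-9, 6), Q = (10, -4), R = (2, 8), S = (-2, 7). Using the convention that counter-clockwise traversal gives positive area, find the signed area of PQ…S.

Cross-terms: -24, 88, 30, 51  ⇒  Σ = 145
Signed area = Σ/2 = 72.5 (positive ⇒ counter-clockwise traversal).

72.5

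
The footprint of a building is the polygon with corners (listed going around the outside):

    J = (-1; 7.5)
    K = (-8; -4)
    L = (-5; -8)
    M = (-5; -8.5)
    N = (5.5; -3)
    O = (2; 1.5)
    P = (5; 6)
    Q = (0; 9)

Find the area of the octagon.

122.5

Cross-terms: 64, 44, 2.5, 61.75, 14.25, 4.5, 45, 9  ⇒  Σ = 245
Area = |Σ|/2 = 122.5.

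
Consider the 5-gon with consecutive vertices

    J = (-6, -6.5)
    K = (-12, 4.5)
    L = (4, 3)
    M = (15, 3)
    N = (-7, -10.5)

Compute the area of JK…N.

Apply Gauss's area formula: 2A = Σ (x_i·y_{i+1} − x_{i+1}·y_i), indices taken mod 5.
Σ = (-105) + (-54) + (-33) + (-136.5) + (-17.5) = -346
Area = |Σ|/2 = 173.

173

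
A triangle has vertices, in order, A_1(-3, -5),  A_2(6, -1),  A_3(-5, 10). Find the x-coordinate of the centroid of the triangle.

Apply the shoelace (surveyor's) formula. First the cross-terms c_i = x_i·y_{i+1} − x_{i+1}·y_i:
  33, 55, 55  ⇒  2A = 143, A = 71.5.
Then Σ (x_i + x_{i+1})·c_i = -286, so x̄ = -286 / (6·71.5) = -2/3.

-2/3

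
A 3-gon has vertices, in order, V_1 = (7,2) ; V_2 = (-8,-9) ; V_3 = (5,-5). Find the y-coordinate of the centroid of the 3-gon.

Apply the shoelace (surveyor's) formula. First the cross-terms c_i = x_i·y_{i+1} − x_{i+1}·y_i:
  -47, 85, 45  ⇒  2A = 83, A = 41.5.
Then Σ (y_i + y_{i+1})·c_i = -996, so ȳ = -996 / (6·41.5) = -4.

-4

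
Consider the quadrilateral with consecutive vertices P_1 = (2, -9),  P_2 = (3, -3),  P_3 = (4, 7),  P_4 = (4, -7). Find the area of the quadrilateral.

12

Σ = (21) + (33) + (-56) + (-22) = -24
Area = |Σ|/2 = 12.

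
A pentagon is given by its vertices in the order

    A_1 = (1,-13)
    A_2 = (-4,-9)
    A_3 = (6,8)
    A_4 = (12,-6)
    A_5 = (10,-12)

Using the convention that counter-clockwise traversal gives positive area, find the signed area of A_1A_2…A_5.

-186.5

Apply Gauss's area formula: 2A = Σ (x_i·y_{i+1} − x_{i+1}·y_i), indices taken mod 5.
Σ = (-61) + (22) + (-132) + (-84) + (-118) = -373
Signed area = Σ/2 = -186.5 (negative ⇒ clockwise traversal).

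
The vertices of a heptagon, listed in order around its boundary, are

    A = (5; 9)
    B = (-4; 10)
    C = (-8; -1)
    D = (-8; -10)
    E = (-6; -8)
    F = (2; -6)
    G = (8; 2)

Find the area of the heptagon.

Apply the surveyor's formula: 2A = Σ (x_i·y_{i+1} − x_{i+1}·y_i), indices taken mod 7.
Σ = (86) + (84) + (72) + (4) + (52) + (52) + (62) = 412
Area = |Σ|/2 = 206.

206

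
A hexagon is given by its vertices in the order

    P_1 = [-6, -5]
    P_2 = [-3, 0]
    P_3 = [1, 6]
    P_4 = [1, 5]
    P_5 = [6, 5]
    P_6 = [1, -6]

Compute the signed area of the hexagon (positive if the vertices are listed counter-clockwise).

-70.5

Σ = (-15) + (-18) + (-1) + (-25) + (-41) + (-41) = -141
Signed area = Σ/2 = -70.5 (negative ⇒ clockwise traversal).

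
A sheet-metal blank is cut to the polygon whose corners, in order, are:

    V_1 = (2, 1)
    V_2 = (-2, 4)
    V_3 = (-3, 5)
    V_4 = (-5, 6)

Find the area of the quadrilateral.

V_1→V_2: (2)(4) − (-2)(1) = 10
V_2→V_3: (-2)(5) − (-3)(4) = 2
V_3→V_4: (-3)(6) − (-5)(5) = 7
V_4→V_1: (-5)(1) − (2)(6) = -17
Σ = 2
Area = |Σ|/2 = 1.

1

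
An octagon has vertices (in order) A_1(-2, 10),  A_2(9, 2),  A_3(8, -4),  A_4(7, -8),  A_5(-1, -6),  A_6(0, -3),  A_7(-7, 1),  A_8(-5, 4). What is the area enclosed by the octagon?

157.5

A_1→A_2: (-2)(2) − (9)(10) = -94
A_2→A_3: (9)(-4) − (8)(2) = -52
A_3→A_4: (8)(-8) − (7)(-4) = -36
A_4→A_5: (7)(-6) − (-1)(-8) = -50
A_5→A_6: (-1)(-3) − (0)(-6) = 3
A_6→A_7: (0)(1) − (-7)(-3) = -21
A_7→A_8: (-7)(4) − (-5)(1) = -23
A_8→A_1: (-5)(10) − (-2)(4) = -42
Σ = -315
Area = |Σ|/2 = 157.5.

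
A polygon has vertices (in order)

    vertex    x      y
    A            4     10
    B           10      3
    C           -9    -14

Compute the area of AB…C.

117.5

Σ = (-88) + (-113) + (-34) = -235
Area = |Σ|/2 = 117.5.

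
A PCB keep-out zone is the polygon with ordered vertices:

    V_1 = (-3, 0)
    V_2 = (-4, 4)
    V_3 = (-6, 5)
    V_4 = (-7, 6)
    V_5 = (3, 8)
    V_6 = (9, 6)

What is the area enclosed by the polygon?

V_1→V_2: (-3)(4) − (-4)(0) = -12
V_2→V_3: (-4)(5) − (-6)(4) = 4
V_3→V_4: (-6)(6) − (-7)(5) = -1
V_4→V_5: (-7)(8) − (3)(6) = -74
V_5→V_6: (3)(6) − (9)(8) = -54
V_6→V_1: (9)(0) − (-3)(6) = 18
Σ = -119
Area = |Σ|/2 = 59.5.

59.5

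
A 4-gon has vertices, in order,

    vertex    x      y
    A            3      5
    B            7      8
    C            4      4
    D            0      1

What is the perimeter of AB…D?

20

|AB| = √((4)² + (3)²) = √25 = 5
|BC| = √((-3)² + (-4)²) = √25 = 5
|CD| = √((-4)² + (-3)²) = √25 = 5
|DA| = √((3)² + (4)²) = √25 = 5
Perimeter = 5 + 5 + 5 + 5 = 20.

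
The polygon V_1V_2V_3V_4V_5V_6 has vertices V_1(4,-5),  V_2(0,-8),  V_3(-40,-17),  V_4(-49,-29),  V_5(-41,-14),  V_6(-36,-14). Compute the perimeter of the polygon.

|V_1V_2| = √((-4)² + (-3)²) = √25 = 5
|V_2V_3| = √((-40)² + (-9)²) = √1681 = 41
|V_3V_4| = √((-9)² + (-12)²) = √225 = 15
|V_4V_5| = √((8)² + (15)²) = √289 = 17
|V_5V_6| = √((5)² + (0)²) = √25 = 5
|V_6V_1| = √((40)² + (9)²) = √1681 = 41
Perimeter = 5 + 41 + 15 + 17 + 5 + 41 = 124.

124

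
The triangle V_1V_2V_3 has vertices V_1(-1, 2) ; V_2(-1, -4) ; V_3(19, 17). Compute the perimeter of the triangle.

|V_1V_2| = √((0)² + (-6)²) = √36 = 6
|V_2V_3| = √((20)² + (21)²) = √841 = 29
|V_3V_1| = √((-20)² + (-15)²) = √625 = 25
Perimeter = 6 + 29 + 25 = 60.

60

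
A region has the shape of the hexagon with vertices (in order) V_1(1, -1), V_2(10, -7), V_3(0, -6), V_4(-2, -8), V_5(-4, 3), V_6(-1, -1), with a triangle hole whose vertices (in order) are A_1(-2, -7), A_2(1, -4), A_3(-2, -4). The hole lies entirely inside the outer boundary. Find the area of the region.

44.5

Outer boundary:
Apply Gauss's area formula: 2A = Σ (x_i·y_{i+1} − x_{i+1}·y_i), indices taken mod 6.
Σ = (3) + (-60) + (-12) + (-38) + (7) + (2) = -98
Area = |Σ|/2 = 49.
Hole:
Apply the shoelace (surveyor's) formula: 2A = Σ (x_i·y_{i+1} − x_{i+1}·y_i), indices taken mod 3.
Σ = (15) + (-12) + (6) = 9
Area = |Σ|/2 = 4.5.
Net area = 49 − 4.5 = 44.5.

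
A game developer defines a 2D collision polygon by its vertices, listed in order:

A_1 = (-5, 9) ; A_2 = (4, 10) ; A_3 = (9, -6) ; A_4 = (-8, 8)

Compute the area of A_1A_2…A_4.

104

Σ = (-86) + (-114) + (24) + (-32) = -208
Area = |Σ|/2 = 104.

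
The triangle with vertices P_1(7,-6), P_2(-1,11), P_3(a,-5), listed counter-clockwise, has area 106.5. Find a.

-6

Write out the shoelace sum; only the two edges meeting at P_3 involve a:
2·Area = [((-1)·(-5) − a·11) + (a·(-6) − 7·(-5))] + 71
       = -17·a + 111 = 213
⇒ a = -6.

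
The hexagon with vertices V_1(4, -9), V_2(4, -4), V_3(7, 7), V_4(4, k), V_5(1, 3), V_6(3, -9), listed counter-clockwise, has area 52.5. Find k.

9

Write out the shoelace sum; only the two edges meeting at V_4 involve k:
2·Area = [(7·k − 4·7) + (4·3 − 1·k)] + 67
       = 6·k + 51 = 105
⇒ k = 9.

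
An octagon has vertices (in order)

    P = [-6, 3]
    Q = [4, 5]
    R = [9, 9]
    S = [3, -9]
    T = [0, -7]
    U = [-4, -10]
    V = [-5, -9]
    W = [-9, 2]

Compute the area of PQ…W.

Apply Gauss's area formula: 2A = Σ (x_i·y_{i+1} − x_{i+1}·y_i), indices taken mod 8.
Cross-terms: -42, -9, -108, -21, -28, -14, -91, -15  ⇒  Σ = -328
Area = |Σ|/2 = 164.

164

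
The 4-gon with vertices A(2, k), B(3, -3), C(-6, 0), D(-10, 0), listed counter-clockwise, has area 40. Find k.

-8

The doubled signed area Σ (x_i y_{i+1} − x_{i+1} y_i) is linear in k.
With k=0 it equals -24; the coefficient of k is -13 (from the two edges through A).
So -13·k + -24 = 2·40 = 80 ⇒ k = -8.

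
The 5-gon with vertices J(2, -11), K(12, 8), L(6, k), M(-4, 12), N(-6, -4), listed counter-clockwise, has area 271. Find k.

13

Write out the shoelace sum; only the two edges meeting at L involve k:
2·Area = [(12·k − 6·8) + (6·12 − (-4)·k)] + 310
       = 16·k + 334 = 542
⇒ k = 13.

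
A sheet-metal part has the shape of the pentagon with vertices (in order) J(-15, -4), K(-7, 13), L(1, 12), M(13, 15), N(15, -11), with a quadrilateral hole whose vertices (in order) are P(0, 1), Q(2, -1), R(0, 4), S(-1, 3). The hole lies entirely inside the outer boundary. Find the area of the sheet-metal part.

Outer boundary:
Apply Gauss's area formula: 2A = Σ (x_i·y_{i+1} − x_{i+1}·y_i), indices taken mod 5.
Σ = (-223) + (-97) + (-141) + (-368) + (-225) = -1054
Area = |Σ|/2 = 527.
Hole:
Apply the surveyor's formula: 2A = Σ (x_i·y_{i+1} − x_{i+1}·y_i), indices taken mod 4.
Cross-terms: -2, 8, 4, -1  ⇒  Σ = 9
Area = |Σ|/2 = 4.5.
Net area = 527 − 4.5 = 522.5.

522.5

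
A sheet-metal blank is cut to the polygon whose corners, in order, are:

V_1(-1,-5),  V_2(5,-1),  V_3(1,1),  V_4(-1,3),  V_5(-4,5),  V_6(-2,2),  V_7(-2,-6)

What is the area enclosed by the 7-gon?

Cross-terms: 26, 6, 4, 7, 2, 16, 4  ⇒  Σ = 65
Area = |Σ|/2 = 32.5.

32.5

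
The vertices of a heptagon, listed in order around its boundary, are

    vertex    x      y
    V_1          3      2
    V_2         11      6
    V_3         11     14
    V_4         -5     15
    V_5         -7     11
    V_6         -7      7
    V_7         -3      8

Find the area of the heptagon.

Σ = (-4) + (88) + (235) + (50) + (28) + (-35) + (-30) = 332
Area = |Σ|/2 = 166.

166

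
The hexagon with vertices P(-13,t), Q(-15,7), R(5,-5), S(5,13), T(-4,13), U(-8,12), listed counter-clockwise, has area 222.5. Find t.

Write out the shoelace sum; only the two edges meeting at P involve t:
2·Area = [((-8)·t − (-13)·12) + ((-13)·7 − (-15)·t)] + 303
       = 7·t + 368 = 445
⇒ t = 11.

11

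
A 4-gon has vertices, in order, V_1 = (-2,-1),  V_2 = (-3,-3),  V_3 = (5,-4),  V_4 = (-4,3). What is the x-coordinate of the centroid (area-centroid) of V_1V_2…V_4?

Apply the surveyor's formula. First the cross-terms c_i = x_i·y_{i+1} − x_{i+1}·y_i:
  3, 27, -1, 10  ⇒  2A = 39, A = 19.5.
Then Σ (x_i + x_{i+1})·c_i = -22, so x̄ = -22 / (6·19.5) = -22/117.

-22/117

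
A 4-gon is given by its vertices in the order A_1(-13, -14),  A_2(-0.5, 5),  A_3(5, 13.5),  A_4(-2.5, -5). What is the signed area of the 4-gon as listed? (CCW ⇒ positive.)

Apply Gauss's area formula: 2A = Σ (x_i·y_{i+1} − x_{i+1}·y_i), indices taken mod 4.
Cross-terms: -72, -31.75, 8.75, -30  ⇒  Σ = -125
Signed area = Σ/2 = -62.5 (negative ⇒ clockwise traversal).

-62.5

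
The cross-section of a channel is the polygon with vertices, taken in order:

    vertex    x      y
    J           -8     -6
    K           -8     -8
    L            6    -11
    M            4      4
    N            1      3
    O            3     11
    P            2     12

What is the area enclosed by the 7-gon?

164

Apply the shoelace formula: 2A = Σ (x_i·y_{i+1} − x_{i+1}·y_i), indices taken mod 7.
Σ = (16) + (136) + (68) + (8) + (2) + (14) + (84) = 328
Area = |Σ|/2 = 164.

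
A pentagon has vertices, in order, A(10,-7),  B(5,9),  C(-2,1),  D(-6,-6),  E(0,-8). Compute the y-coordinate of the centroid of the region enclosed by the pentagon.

Apply Gauss's area formula. First the cross-terms c_i = x_i·y_{i+1} − x_{i+1}·y_i:
  125, 23, 18, 48, 80  ⇒  2A = 294, A = 147.
Then Σ (y_i + y_{i+1})·c_i = -1482, so ȳ = -1482 / (6·147) = -247/147.

-247/147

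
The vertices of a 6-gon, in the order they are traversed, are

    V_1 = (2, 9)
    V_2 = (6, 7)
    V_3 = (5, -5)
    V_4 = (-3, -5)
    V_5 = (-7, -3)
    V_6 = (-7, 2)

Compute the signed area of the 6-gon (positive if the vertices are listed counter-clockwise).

Σ = (-40) + (-65) + (-40) + (-26) + (-35) + (-67) = -273
Signed area = Σ/2 = -136.5 (negative ⇒ clockwise traversal).

-136.5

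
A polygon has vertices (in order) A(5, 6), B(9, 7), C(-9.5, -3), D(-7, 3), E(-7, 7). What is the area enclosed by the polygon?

Apply Gauss's area formula: 2A = Σ (x_i·y_{i+1} − x_{i+1}·y_i), indices taken mod 5.
Σ = (-19) + (39.5) + (-49.5) + (-28) + (-77) = -134
Area = |Σ|/2 = 67.

67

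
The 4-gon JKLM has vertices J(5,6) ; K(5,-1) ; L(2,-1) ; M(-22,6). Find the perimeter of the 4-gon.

62

|JK| = √((0)² + (-7)²) = √49 = 7
|KL| = √((-3)² + (0)²) = √9 = 3
|LM| = √((-24)² + (7)²) = √625 = 25
|MJ| = √((27)² + (0)²) = √729 = 27
Perimeter = 7 + 3 + 25 + 27 = 62.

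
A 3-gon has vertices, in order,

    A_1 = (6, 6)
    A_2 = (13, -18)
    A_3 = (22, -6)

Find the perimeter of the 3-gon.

|A_1A_2| = √((7)² + (-24)²) = √625 = 25
|A_2A_3| = √((9)² + (12)²) = √225 = 15
|A_3A_1| = √((-16)² + (12)²) = √400 = 20
Perimeter = 25 + 15 + 20 = 60.

60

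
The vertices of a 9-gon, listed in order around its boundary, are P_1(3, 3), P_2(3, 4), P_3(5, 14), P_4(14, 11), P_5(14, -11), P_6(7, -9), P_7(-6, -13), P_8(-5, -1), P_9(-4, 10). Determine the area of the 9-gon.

386.5

Apply the shoelace formula: 2A = Σ (x_i·y_{i+1} − x_{i+1}·y_i), indices taken mod 9.
Σ = (3) + (22) + (-141) + (-308) + (-49) + (-145) + (-59) + (-54) + (-42) = -773
Area = |Σ|/2 = 386.5.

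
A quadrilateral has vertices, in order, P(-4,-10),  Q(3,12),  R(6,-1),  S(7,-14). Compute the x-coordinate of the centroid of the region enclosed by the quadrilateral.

509/222

Apply Gauss's area formula. First the cross-terms c_i = x_i·y_{i+1} − x_{i+1}·y_i:
  -18, -75, -77, -126  ⇒  2A = -296, A = -148.
Then Σ (x_i + x_{i+1})·c_i = -2036, so x̄ = -2036 / (6·(-148)) = 509/222.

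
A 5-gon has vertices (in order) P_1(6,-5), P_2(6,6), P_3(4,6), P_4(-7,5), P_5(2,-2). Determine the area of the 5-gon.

Σ = (66) + (12) + (62) + (4) + (2) = 146
Area = |Σ|/2 = 73.

73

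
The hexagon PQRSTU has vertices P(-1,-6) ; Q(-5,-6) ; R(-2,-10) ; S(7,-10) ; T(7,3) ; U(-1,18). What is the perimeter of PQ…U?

|PQ| = √((-4)² + (0)²) = √16 = 4
|QR| = √((3)² + (-4)²) = √25 = 5
|RS| = √((9)² + (0)²) = √81 = 9
|ST| = √((0)² + (13)²) = √169 = 13
|TU| = √((-8)² + (15)²) = √289 = 17
|UP| = √((0)² + (-24)²) = √576 = 24
Perimeter = 4 + 5 + 9 + 13 + 17 + 24 = 72.

72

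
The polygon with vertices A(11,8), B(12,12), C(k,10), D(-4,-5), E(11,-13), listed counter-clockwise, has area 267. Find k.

0

The doubled signed area Σ (x_i y_{i+1} − x_{i+1} y_i) is linear in k.
With k=0 it equals 534; the coefficient of k is -17 (from the two edges through C).
So -17·k + 534 = 2·267 = 534 ⇒ k = 0.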